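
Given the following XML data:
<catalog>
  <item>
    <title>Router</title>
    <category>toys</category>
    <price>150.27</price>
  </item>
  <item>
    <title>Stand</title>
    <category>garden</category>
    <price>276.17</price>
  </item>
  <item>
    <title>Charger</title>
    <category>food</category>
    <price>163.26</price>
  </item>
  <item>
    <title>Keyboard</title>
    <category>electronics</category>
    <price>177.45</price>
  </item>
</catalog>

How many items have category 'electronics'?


Scanning <item> elements for <category>electronics</category>:
  Item 4: Keyboard -> MATCH
Count: 1

ANSWER: 1


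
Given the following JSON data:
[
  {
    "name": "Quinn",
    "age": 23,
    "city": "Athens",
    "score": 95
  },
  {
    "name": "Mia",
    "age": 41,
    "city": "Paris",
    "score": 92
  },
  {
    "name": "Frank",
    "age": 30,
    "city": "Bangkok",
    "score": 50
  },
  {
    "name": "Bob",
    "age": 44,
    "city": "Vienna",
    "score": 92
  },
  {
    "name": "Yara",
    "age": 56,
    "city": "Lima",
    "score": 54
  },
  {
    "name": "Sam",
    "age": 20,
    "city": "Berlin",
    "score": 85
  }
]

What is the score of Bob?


Looking up record where name = Bob
Record index: 3
Field 'score' = 92

ANSWER: 92


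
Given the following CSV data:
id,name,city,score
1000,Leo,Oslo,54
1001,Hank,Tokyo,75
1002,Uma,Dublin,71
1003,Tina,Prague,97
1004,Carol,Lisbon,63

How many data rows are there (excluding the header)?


Counting rows (excluding header):
Header: id,name,city,score
Data rows: 5

ANSWER: 5


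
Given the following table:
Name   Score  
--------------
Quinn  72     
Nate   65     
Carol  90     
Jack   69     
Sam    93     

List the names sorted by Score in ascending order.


Sorting by Score (ascending):
  Nate: 65
  Jack: 69
  Quinn: 72
  Carol: 90
  Sam: 93


ANSWER: Nate, Jack, Quinn, Carol, Sam


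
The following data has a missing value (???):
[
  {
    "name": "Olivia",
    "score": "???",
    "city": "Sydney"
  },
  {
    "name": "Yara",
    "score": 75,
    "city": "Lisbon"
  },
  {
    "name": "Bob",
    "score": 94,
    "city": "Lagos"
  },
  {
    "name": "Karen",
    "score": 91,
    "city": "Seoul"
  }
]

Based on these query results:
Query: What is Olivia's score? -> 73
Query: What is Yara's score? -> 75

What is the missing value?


The missing value is Olivia's score
From query: Olivia's score = 73

ANSWER: 73


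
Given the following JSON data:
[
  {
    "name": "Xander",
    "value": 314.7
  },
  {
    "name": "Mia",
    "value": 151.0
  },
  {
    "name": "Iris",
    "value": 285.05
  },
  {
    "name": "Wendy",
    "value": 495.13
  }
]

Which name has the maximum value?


Comparing values:
  Xander: 314.7
  Mia: 151.0
  Iris: 285.05
  Wendy: 495.13
Maximum: Wendy (495.13)

ANSWER: Wendy


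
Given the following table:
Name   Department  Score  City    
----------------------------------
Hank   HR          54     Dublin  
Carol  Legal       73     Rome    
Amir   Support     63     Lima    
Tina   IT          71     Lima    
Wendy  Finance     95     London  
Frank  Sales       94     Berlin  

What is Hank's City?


Row 1: Hank
City = Dublin

ANSWER: Dublin


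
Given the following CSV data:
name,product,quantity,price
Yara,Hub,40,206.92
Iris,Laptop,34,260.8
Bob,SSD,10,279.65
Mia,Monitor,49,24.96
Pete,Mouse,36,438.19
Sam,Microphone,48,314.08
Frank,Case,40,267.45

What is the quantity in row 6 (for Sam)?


Row 6: Sam
Column 'quantity' = 48

ANSWER: 48


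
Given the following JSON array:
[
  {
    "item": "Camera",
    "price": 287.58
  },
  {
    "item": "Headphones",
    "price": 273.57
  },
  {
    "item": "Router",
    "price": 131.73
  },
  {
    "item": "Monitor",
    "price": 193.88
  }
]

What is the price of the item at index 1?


Array index 1 -> Headphones
price = 273.57

ANSWER: 273.57


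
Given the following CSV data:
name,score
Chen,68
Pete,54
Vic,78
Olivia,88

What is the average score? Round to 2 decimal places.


Scores: 68, 54, 78, 88
Sum = 288
Count = 4
Average = 288 / 4 = 72.00

ANSWER: 72.00


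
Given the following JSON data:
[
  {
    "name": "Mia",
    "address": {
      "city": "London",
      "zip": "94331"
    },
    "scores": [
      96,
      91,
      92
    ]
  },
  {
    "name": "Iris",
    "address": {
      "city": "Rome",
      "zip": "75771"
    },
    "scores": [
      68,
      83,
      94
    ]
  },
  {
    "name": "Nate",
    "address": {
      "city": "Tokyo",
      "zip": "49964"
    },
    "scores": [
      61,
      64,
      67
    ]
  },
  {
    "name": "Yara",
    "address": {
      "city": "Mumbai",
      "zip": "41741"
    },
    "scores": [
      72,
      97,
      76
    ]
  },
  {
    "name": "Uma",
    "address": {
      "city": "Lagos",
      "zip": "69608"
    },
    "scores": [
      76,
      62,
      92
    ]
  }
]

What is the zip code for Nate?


Path: records[2].address.zip
Value: 49964

ANSWER: 49964


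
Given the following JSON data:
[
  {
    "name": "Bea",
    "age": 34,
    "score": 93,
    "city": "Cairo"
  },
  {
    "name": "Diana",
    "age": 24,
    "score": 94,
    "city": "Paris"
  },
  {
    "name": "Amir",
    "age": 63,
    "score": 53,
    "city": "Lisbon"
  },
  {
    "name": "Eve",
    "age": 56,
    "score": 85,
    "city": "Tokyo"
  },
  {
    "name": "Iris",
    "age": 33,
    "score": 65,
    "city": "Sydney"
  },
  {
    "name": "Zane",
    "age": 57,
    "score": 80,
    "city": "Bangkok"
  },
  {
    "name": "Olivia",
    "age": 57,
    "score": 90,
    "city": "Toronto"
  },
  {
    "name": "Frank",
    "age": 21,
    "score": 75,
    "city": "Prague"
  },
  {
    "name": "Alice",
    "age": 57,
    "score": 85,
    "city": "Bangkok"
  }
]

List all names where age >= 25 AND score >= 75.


Checking both conditions:
  Bea (age=34, score=93) -> YES
  Diana (age=24, score=94) -> no
  Amir (age=63, score=53) -> no
  Eve (age=56, score=85) -> YES
  Iris (age=33, score=65) -> no
  Zane (age=57, score=80) -> YES
  Olivia (age=57, score=90) -> YES
  Frank (age=21, score=75) -> no
  Alice (age=57, score=85) -> YES


ANSWER: Bea, Eve, Zane, Olivia, Alice


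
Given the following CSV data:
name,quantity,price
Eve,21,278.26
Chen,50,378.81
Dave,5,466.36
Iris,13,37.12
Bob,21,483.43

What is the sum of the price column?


Values in 'price' column:
  Row 1: 278.26
  Row 2: 378.81
  Row 3: 466.36
  Row 4: 37.12
  Row 5: 483.43
Sum = 278.26 + 378.81 + 466.36 + 37.12 + 483.43 = 1643.98

ANSWER: 1643.98


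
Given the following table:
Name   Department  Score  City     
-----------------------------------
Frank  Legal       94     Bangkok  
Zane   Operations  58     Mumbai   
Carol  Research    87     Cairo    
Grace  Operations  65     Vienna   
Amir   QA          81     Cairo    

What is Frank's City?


Row 1: Frank
City = Bangkok

ANSWER: Bangkok


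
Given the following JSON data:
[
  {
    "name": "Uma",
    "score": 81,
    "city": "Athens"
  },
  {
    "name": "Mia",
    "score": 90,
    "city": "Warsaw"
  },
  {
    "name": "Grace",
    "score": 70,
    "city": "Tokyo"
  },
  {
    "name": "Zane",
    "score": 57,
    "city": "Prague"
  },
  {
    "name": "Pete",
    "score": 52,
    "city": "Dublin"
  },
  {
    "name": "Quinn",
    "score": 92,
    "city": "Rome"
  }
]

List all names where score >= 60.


Filtering records where score >= 60:
  Uma (score=81) -> YES
  Mia (score=90) -> YES
  Grace (score=70) -> YES
  Zane (score=57) -> no
  Pete (score=52) -> no
  Quinn (score=92) -> YES


ANSWER: Uma, Mia, Grace, Quinn


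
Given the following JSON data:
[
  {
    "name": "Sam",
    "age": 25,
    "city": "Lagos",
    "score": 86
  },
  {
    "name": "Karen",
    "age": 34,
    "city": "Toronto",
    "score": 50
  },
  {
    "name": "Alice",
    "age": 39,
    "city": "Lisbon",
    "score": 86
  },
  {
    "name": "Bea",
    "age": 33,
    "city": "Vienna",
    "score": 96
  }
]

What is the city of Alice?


Looking up record where name = Alice
Record index: 2
Field 'city' = Lisbon

ANSWER: Lisbon


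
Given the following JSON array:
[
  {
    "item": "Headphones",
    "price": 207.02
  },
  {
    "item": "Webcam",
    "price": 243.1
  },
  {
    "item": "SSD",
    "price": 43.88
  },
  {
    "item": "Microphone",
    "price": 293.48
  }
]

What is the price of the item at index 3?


Array index 3 -> Microphone
price = 293.48

ANSWER: 293.48


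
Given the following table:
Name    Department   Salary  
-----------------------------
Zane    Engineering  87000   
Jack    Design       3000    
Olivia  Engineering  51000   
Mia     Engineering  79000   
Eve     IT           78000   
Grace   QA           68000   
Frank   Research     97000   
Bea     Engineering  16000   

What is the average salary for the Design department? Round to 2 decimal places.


Design department members:
  Jack: 3000
Sum = 3000
Count = 1
Average = 3000 / 1 = 3000.00

ANSWER: 3000.00


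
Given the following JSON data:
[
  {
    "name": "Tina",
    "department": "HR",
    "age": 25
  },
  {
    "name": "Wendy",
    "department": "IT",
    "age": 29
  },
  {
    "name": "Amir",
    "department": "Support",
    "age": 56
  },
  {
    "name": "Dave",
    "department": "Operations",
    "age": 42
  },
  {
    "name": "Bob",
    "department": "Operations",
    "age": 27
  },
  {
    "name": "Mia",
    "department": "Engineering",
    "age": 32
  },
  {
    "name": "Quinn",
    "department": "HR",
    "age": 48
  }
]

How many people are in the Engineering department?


Scanning records for department = Engineering
  Record 5: Mia
Count: 1

ANSWER: 1


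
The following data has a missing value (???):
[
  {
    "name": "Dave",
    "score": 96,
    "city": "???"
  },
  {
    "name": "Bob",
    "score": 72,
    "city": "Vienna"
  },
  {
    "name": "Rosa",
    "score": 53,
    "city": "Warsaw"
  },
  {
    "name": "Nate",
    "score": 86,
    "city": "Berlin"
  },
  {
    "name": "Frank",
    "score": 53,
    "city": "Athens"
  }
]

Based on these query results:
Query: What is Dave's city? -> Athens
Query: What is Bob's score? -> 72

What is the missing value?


The missing value is Dave's city
From query: Dave's city = Athens

ANSWER: Athens


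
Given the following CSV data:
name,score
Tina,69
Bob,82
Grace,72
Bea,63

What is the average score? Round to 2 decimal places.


Scores: 69, 82, 72, 63
Sum = 286
Count = 4
Average = 286 / 4 = 71.50

ANSWER: 71.50


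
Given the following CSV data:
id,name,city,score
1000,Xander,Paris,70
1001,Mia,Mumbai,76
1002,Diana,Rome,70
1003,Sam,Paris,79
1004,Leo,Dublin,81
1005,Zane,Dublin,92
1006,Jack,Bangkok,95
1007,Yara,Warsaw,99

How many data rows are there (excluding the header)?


Counting rows (excluding header):
Header: id,name,city,score
Data rows: 8

ANSWER: 8


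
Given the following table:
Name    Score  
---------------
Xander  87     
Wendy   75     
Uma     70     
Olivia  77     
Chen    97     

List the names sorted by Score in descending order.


Sorting by Score (descending):
  Chen: 97
  Xander: 87
  Olivia: 77
  Wendy: 75
  Uma: 70


ANSWER: Chen, Xander, Olivia, Wendy, Uma


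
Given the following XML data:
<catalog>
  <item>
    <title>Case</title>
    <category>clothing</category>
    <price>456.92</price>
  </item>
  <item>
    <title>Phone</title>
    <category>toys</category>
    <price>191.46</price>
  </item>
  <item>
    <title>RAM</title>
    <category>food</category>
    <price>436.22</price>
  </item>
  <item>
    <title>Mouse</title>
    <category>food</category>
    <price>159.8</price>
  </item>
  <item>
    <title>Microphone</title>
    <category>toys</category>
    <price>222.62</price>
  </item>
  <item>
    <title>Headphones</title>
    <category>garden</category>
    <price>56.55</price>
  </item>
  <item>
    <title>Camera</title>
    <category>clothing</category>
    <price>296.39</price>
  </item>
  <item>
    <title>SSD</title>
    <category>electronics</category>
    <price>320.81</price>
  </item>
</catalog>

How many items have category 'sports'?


Scanning <item> elements for <category>sports</category>:
Count: 0

ANSWER: 0


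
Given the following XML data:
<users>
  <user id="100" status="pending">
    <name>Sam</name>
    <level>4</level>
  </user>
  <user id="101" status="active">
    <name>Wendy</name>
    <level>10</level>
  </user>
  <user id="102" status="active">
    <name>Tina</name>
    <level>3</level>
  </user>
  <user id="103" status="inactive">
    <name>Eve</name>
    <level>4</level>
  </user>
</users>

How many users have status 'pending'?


Counting users with status='pending':
  Sam (id=100) -> MATCH
Count: 1

ANSWER: 1


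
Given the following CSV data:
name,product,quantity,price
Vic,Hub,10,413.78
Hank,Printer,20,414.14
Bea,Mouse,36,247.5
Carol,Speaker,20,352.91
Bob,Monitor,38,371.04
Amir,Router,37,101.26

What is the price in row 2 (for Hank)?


Row 2: Hank
Column 'price' = 414.14

ANSWER: 414.14


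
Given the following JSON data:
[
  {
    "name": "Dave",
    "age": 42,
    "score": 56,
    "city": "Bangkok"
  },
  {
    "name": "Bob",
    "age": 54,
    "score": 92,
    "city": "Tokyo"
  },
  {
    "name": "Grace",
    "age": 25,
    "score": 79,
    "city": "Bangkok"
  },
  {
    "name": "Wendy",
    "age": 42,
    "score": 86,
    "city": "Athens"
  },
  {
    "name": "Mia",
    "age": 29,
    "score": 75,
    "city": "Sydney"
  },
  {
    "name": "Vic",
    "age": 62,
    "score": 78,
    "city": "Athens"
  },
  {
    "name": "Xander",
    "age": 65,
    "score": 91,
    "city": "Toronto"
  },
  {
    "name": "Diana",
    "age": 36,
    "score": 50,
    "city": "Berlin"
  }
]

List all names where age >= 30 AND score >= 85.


Checking both conditions:
  Dave (age=42, score=56) -> no
  Bob (age=54, score=92) -> YES
  Grace (age=25, score=79) -> no
  Wendy (age=42, score=86) -> YES
  Mia (age=29, score=75) -> no
  Vic (age=62, score=78) -> no
  Xander (age=65, score=91) -> YES
  Diana (age=36, score=50) -> no


ANSWER: Bob, Wendy, Xander


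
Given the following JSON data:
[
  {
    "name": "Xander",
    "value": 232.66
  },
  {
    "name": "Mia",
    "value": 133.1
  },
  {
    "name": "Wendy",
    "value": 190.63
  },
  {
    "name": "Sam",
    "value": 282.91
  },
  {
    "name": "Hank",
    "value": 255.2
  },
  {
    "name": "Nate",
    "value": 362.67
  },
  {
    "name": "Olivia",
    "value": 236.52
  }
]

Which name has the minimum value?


Comparing values:
  Xander: 232.66
  Mia: 133.1
  Wendy: 190.63
  Sam: 282.91
  Hank: 255.2
  Nate: 362.67
  Olivia: 236.52
Minimum: Mia (133.1)

ANSWER: Mia


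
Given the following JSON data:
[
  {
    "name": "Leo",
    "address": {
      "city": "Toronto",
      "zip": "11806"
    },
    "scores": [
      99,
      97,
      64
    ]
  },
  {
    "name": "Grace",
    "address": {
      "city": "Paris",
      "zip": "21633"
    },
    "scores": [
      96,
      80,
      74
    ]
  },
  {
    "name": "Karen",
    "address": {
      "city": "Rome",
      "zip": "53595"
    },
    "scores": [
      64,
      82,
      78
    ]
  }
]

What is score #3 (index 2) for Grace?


Path: records[1].scores[2]
Value: 74

ANSWER: 74


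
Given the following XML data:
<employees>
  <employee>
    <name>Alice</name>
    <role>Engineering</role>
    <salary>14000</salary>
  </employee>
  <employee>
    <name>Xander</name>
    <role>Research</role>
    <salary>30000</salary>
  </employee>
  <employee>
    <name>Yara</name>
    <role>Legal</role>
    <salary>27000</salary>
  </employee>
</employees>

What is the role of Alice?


Searching for <employee> with <name>Alice</name>
Found at position 1
<role>Engineering</role>

ANSWER: Engineering


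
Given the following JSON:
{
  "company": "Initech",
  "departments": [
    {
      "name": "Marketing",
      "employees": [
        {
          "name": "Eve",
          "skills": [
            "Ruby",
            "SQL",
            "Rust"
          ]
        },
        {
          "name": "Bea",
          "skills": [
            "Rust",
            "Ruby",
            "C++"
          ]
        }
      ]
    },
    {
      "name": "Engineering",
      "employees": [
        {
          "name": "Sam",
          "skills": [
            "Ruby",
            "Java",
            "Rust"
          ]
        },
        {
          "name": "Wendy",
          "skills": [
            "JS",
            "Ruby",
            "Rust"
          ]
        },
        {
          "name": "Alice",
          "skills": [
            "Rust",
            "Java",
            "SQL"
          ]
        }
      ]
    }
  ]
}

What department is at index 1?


Path: departments[1].name
Value: Engineering

ANSWER: Engineering


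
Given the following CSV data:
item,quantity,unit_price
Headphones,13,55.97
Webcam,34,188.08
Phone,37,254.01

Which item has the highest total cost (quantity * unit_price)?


Computing row totals:
  Headphones: 727.61
  Webcam: 6394.72
  Phone: 9398.37
Maximum: Phone (9398.37)

ANSWER: Phone


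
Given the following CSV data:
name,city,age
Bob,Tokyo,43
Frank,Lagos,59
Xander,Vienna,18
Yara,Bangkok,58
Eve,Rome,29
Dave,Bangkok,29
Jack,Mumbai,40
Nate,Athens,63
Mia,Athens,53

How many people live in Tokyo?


Scanning city column for 'Tokyo':
  Row 1: Bob -> MATCH
Total matches: 1

ANSWER: 1


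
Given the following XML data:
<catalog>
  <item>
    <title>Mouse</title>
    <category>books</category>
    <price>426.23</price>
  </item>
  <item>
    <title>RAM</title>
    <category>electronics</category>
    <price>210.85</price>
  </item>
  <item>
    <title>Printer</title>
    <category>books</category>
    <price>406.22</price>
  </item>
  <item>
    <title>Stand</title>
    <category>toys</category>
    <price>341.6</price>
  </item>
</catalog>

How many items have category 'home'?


Scanning <item> elements for <category>home</category>:
Count: 0

ANSWER: 0


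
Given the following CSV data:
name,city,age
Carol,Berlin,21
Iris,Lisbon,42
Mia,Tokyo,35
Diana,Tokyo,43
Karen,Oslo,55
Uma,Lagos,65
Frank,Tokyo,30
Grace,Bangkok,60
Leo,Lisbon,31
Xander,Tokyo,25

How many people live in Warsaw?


Scanning city column for 'Warsaw':
Total matches: 0

ANSWER: 0


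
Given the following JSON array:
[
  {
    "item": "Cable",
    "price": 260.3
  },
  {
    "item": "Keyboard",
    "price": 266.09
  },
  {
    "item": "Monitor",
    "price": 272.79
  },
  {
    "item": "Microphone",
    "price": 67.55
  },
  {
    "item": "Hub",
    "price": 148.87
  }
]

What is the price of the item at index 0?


Array index 0 -> Cable
price = 260.3

ANSWER: 260.3


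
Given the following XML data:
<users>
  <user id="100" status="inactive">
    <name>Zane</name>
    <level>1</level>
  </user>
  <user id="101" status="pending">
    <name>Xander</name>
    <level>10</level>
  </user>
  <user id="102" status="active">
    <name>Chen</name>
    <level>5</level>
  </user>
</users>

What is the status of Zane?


Finding user with name = Zane
user id="100" status="inactive"

ANSWER: inactive


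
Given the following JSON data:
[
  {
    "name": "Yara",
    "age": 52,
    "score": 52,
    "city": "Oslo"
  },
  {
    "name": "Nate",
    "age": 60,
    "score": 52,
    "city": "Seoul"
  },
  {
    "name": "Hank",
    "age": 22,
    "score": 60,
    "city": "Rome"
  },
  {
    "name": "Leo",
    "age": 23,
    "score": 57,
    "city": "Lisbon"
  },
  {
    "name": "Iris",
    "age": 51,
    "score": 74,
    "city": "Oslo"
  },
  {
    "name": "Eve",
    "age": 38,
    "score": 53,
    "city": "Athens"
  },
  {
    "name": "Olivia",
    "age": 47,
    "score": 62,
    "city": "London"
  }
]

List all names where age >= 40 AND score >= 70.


Checking both conditions:
  Yara (age=52, score=52) -> no
  Nate (age=60, score=52) -> no
  Hank (age=22, score=60) -> no
  Leo (age=23, score=57) -> no
  Iris (age=51, score=74) -> YES
  Eve (age=38, score=53) -> no
  Olivia (age=47, score=62) -> no


ANSWER: Iris


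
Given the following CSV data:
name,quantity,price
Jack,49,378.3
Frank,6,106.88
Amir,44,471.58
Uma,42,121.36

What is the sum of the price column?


Values in 'price' column:
  Row 1: 378.3
  Row 2: 106.88
  Row 3: 471.58
  Row 4: 121.36
Sum = 378.3 + 106.88 + 471.58 + 121.36 = 1078.12

ANSWER: 1078.12


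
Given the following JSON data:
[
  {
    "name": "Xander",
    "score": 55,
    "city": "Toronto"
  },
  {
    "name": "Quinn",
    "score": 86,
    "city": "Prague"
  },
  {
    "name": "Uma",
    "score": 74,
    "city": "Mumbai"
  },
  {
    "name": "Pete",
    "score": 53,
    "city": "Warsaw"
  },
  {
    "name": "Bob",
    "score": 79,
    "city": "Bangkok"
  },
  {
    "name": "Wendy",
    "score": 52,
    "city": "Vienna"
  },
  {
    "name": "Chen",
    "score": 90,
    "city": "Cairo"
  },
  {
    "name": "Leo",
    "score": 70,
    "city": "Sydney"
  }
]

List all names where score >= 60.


Filtering records where score >= 60:
  Xander (score=55) -> no
  Quinn (score=86) -> YES
  Uma (score=74) -> YES
  Pete (score=53) -> no
  Bob (score=79) -> YES
  Wendy (score=52) -> no
  Chen (score=90) -> YES
  Leo (score=70) -> YES


ANSWER: Quinn, Uma, Bob, Chen, Leo


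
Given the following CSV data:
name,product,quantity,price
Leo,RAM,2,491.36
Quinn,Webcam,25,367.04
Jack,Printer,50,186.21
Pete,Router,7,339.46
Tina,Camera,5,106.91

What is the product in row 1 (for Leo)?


Row 1: Leo
Column 'product' = RAM

ANSWER: RAM


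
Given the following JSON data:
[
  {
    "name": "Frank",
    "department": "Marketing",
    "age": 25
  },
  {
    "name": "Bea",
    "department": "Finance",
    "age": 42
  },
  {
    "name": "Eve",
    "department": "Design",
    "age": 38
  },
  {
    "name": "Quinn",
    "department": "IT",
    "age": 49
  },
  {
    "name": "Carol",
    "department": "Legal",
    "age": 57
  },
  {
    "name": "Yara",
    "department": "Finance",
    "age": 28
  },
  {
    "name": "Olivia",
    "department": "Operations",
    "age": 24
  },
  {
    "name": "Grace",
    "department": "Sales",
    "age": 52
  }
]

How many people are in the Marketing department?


Scanning records for department = Marketing
  Record 0: Frank
Count: 1

ANSWER: 1


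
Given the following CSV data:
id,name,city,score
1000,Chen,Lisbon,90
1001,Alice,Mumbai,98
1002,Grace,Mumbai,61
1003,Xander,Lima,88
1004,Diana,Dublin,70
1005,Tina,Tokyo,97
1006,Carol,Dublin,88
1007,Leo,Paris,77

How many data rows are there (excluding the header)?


Counting rows (excluding header):
Header: id,name,city,score
Data rows: 8

ANSWER: 8


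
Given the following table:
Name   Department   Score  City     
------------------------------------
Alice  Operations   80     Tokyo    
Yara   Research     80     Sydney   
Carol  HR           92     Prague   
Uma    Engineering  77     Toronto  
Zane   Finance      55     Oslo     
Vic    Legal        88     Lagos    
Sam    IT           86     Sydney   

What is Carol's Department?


Row 3: Carol
Department = HR

ANSWER: HR


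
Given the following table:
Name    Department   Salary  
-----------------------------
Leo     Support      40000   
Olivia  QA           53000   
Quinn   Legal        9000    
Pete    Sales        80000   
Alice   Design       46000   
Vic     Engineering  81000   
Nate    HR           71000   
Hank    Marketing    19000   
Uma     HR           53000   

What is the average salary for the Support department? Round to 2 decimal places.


Support department members:
  Leo: 40000
Sum = 40000
Count = 1
Average = 40000 / 1 = 40000.00

ANSWER: 40000.00


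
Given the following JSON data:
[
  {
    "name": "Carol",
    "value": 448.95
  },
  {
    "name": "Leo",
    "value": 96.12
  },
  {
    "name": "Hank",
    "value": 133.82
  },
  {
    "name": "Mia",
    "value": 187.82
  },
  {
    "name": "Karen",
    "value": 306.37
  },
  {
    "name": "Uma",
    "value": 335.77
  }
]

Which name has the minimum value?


Comparing values:
  Carol: 448.95
  Leo: 96.12
  Hank: 133.82
  Mia: 187.82
  Karen: 306.37
  Uma: 335.77
Minimum: Leo (96.12)

ANSWER: Leo


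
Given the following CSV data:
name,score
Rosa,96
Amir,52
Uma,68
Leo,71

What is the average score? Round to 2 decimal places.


Scores: 96, 52, 68, 71
Sum = 287
Count = 4
Average = 287 / 4 = 71.75

ANSWER: 71.75


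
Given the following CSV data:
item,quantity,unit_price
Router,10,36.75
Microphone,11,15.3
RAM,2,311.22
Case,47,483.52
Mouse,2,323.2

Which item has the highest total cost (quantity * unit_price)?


Computing row totals:
  Router: 367.5
  Microphone: 168.3
  RAM: 622.44
  Case: 22725.44
  Mouse: 646.4
Maximum: Case (22725.44)

ANSWER: Case


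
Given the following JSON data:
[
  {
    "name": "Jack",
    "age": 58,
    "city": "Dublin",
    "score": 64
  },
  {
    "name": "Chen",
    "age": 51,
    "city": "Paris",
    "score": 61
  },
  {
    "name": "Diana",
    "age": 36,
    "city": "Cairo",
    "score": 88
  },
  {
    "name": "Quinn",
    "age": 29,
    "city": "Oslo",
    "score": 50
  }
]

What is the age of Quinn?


Looking up record where name = Quinn
Record index: 3
Field 'age' = 29

ANSWER: 29


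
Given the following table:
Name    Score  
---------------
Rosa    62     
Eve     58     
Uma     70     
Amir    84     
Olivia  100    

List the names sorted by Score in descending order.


Sorting by Score (descending):
  Olivia: 100
  Amir: 84
  Uma: 70
  Rosa: 62
  Eve: 58


ANSWER: Olivia, Amir, Uma, Rosa, Eve


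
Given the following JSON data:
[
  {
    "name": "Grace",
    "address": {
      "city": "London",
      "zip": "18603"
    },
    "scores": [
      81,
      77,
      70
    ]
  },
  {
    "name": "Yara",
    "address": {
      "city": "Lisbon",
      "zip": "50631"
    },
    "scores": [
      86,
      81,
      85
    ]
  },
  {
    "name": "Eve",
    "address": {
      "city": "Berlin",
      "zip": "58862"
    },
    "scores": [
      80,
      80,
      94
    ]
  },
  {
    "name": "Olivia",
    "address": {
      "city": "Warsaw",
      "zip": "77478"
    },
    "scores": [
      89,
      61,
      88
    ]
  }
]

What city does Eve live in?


Path: records[2].address.city
Value: Berlin

ANSWER: Berlin


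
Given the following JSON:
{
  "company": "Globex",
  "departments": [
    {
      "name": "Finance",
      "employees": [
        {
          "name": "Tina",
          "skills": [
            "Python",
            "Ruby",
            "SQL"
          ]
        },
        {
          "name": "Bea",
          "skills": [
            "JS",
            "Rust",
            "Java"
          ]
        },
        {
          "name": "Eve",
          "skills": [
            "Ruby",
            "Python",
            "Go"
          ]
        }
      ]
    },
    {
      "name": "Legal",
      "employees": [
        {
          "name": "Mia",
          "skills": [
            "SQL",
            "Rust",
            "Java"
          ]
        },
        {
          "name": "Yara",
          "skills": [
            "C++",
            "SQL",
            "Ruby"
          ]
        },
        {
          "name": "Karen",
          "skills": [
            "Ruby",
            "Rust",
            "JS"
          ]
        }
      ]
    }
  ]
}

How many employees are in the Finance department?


Path: departments[0].employees
Count: 3

ANSWER: 3


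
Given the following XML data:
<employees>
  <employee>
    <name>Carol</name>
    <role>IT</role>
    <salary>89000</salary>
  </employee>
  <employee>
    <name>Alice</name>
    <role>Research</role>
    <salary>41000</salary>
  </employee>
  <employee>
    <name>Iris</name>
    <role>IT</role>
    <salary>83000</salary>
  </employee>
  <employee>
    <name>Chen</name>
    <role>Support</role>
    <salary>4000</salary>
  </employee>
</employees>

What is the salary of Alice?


Searching for <employee> with <name>Alice</name>
Found at position 2
<salary>41000</salary>

ANSWER: 41000


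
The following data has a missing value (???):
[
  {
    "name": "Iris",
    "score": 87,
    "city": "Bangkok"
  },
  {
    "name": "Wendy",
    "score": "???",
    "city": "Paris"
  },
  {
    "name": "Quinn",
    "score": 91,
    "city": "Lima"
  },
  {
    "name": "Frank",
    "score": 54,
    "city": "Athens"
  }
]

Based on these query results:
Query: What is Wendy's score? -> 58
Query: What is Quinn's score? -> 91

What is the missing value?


The missing value is Wendy's score
From query: Wendy's score = 58

ANSWER: 58


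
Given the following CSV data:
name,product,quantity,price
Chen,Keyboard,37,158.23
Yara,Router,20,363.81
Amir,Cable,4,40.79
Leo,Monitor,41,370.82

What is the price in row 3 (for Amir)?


Row 3: Amir
Column 'price' = 40.79

ANSWER: 40.79


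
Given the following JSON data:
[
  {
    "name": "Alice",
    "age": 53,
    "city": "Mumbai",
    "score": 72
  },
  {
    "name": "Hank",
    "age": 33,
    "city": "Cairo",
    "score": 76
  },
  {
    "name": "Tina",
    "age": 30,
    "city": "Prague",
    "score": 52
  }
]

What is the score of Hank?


Looking up record where name = Hank
Record index: 1
Field 'score' = 76

ANSWER: 76


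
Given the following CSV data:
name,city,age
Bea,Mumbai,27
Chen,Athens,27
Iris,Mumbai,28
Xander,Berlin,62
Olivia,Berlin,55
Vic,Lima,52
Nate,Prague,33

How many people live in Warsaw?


Scanning city column for 'Warsaw':
Total matches: 0

ANSWER: 0


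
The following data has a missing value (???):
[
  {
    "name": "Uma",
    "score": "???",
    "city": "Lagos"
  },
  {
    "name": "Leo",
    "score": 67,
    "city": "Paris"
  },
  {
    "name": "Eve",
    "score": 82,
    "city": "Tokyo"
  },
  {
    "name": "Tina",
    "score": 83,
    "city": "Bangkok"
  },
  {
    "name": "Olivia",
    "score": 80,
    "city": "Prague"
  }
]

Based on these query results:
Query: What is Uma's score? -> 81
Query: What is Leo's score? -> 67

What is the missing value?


The missing value is Uma's score
From query: Uma's score = 81

ANSWER: 81


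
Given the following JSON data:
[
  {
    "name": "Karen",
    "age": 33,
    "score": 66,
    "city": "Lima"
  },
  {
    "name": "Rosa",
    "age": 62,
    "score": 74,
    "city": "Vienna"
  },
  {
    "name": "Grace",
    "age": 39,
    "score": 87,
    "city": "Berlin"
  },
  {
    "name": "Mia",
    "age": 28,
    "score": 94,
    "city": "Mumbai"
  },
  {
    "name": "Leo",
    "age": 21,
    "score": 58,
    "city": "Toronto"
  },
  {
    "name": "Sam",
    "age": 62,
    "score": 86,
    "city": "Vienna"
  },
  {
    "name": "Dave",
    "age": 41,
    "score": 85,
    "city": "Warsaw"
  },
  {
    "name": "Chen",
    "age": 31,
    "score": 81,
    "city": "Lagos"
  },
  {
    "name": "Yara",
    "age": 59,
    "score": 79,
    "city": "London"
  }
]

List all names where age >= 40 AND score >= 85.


Checking both conditions:
  Karen (age=33, score=66) -> no
  Rosa (age=62, score=74) -> no
  Grace (age=39, score=87) -> no
  Mia (age=28, score=94) -> no
  Leo (age=21, score=58) -> no
  Sam (age=62, score=86) -> YES
  Dave (age=41, score=85) -> YES
  Chen (age=31, score=81) -> no
  Yara (age=59, score=79) -> no


ANSWER: Sam, Dave


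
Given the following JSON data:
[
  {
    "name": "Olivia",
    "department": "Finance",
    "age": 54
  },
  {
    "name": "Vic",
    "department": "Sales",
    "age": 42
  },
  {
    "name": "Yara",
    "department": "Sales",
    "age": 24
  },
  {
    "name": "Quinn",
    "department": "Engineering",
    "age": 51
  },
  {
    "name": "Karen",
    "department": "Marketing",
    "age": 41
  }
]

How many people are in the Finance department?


Scanning records for department = Finance
  Record 0: Olivia
Count: 1

ANSWER: 1


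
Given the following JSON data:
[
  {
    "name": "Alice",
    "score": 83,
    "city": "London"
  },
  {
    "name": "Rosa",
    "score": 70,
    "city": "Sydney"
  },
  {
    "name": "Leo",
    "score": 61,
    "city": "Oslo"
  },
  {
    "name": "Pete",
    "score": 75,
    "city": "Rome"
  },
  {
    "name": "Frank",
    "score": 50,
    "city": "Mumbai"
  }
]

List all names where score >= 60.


Filtering records where score >= 60:
  Alice (score=83) -> YES
  Rosa (score=70) -> YES
  Leo (score=61) -> YES
  Pete (score=75) -> YES
  Frank (score=50) -> no


ANSWER: Alice, Rosa, Leo, Pete


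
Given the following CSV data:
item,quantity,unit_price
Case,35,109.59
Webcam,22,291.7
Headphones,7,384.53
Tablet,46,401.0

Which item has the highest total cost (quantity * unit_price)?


Computing row totals:
  Case: 3835.65
  Webcam: 6417.4
  Headphones: 2691.71
  Tablet: 18446.0
Maximum: Tablet (18446.0)

ANSWER: Tablet


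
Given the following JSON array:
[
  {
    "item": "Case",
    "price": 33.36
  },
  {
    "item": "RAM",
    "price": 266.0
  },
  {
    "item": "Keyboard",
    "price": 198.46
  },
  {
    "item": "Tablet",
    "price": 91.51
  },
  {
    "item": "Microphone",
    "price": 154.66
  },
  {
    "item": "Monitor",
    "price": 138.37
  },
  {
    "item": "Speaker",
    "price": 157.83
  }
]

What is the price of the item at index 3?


Array index 3 -> Tablet
price = 91.51

ANSWER: 91.51


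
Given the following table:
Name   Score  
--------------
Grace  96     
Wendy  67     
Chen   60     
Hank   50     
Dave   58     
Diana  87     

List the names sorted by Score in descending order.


Sorting by Score (descending):
  Grace: 96
  Diana: 87
  Wendy: 67
  Chen: 60
  Dave: 58
  Hank: 50


ANSWER: Grace, Diana, Wendy, Chen, Dave, Hank


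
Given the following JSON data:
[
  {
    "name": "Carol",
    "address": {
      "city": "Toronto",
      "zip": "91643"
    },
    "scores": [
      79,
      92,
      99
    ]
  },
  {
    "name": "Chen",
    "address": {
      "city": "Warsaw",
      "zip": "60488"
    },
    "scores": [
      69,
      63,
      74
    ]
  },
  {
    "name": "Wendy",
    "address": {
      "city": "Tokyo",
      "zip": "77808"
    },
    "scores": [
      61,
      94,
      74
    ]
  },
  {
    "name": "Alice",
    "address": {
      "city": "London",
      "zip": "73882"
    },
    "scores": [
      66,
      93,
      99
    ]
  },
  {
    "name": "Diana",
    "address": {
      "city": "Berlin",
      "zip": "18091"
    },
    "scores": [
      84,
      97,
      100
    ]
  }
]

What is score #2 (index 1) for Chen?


Path: records[1].scores[1]
Value: 63

ANSWER: 63


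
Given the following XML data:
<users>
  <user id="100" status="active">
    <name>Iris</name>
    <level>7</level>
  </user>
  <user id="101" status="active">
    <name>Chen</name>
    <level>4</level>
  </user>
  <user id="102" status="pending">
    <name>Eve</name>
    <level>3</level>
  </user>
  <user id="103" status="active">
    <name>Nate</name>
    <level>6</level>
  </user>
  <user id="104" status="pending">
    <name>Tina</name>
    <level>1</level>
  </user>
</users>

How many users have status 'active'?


Counting users with status='active':
  Iris (id=100) -> MATCH
  Chen (id=101) -> MATCH
  Nate (id=103) -> MATCH
Count: 3

ANSWER: 3


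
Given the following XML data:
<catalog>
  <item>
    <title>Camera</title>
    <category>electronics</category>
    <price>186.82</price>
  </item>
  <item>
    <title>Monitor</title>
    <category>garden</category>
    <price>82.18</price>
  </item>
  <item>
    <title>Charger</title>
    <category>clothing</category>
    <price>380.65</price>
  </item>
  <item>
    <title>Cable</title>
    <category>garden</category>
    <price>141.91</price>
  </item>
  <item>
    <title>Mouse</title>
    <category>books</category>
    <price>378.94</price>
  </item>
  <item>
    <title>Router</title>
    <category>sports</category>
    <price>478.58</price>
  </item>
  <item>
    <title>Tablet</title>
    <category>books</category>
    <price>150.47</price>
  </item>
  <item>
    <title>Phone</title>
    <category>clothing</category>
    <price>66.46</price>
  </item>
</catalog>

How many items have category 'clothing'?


Scanning <item> elements for <category>clothing</category>:
  Item 3: Charger -> MATCH
  Item 8: Phone -> MATCH
Count: 2

ANSWER: 2


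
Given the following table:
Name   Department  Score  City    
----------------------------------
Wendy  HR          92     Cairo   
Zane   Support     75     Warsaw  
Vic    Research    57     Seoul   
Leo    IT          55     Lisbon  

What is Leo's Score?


Row 4: Leo
Score = 55

ANSWER: 55


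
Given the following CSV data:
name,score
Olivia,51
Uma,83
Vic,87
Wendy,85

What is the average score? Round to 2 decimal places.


Scores: 51, 83, 87, 85
Sum = 306
Count = 4
Average = 306 / 4 = 76.50

ANSWER: 76.50


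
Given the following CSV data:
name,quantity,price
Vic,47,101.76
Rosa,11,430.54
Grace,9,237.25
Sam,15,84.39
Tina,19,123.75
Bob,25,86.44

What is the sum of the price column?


Values in 'price' column:
  Row 1: 101.76
  Row 2: 430.54
  Row 3: 237.25
  Row 4: 84.39
  Row 5: 123.75
  Row 6: 86.44
Sum = 101.76 + 430.54 + 237.25 + 84.39 + 123.75 + 86.44 = 1064.13

ANSWER: 1064.13


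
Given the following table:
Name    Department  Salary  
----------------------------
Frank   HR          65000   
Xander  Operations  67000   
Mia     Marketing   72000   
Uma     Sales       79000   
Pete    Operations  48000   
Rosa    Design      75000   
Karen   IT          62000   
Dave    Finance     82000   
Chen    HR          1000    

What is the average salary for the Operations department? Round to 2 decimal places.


Operations department members:
  Xander: 67000
  Pete: 48000
Sum = 115000
Count = 2
Average = 115000 / 2 = 57500.00

ANSWER: 57500.00


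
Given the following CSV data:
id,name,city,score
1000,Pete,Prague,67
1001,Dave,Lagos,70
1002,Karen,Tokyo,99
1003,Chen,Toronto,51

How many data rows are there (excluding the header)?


Counting rows (excluding header):
Header: id,name,city,score
Data rows: 4

ANSWER: 4


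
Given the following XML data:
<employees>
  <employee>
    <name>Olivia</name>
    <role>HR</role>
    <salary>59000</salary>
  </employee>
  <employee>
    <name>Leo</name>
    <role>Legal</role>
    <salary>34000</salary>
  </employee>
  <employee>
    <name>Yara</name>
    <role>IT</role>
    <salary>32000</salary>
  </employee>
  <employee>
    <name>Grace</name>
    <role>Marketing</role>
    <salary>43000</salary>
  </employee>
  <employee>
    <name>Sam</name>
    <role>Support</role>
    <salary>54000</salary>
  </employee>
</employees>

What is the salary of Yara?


Searching for <employee> with <name>Yara</name>
Found at position 3
<salary>32000</salary>

ANSWER: 32000


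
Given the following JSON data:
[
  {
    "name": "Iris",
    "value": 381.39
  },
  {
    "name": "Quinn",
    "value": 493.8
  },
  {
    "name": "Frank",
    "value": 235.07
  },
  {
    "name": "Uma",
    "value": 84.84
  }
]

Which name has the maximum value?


Comparing values:
  Iris: 381.39
  Quinn: 493.8
  Frank: 235.07
  Uma: 84.84
Maximum: Quinn (493.8)

ANSWER: Quinn


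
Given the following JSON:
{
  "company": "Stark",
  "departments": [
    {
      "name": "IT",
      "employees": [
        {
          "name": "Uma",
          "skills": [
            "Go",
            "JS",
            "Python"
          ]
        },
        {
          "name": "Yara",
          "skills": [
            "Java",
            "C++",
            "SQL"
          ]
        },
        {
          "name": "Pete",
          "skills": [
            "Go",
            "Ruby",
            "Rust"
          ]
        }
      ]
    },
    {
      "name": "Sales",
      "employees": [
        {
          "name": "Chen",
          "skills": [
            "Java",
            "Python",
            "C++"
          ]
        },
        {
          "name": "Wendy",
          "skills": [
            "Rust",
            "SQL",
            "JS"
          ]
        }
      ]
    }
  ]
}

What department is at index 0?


Path: departments[0].name
Value: IT

ANSWER: IT


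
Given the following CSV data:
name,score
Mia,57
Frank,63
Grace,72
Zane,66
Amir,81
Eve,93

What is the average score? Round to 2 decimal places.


Scores: 57, 63, 72, 66, 81, 93
Sum = 432
Count = 6
Average = 432 / 6 = 72.00

ANSWER: 72.00


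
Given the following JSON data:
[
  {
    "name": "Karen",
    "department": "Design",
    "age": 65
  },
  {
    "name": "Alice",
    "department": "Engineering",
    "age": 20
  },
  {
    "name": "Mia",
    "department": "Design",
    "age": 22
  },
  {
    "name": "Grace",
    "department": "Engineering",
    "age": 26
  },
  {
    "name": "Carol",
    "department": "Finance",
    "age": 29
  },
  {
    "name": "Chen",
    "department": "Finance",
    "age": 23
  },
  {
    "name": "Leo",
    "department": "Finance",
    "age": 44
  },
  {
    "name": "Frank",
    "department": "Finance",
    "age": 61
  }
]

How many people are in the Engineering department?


Scanning records for department = Engineering
  Record 1: Alice
  Record 3: Grace
Count: 2

ANSWER: 2
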